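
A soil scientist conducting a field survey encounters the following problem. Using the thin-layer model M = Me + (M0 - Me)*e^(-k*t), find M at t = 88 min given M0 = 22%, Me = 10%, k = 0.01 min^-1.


M = Me + (M0 - Me) * e^(-k*t)
  = 10 + (22 - 10) * e^(-0.01*88)
  = 10 + 12 * e^(-0.880)
  = 10 + 12 * 0.41478
  = 10 + 4.9774
  = 14.98%


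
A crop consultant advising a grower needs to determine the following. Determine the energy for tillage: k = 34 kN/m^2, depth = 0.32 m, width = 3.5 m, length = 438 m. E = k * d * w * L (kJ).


E = k * d * w * L
  = 34 * 0.32 * 3.5 * 438
  = 16679.04 kJ


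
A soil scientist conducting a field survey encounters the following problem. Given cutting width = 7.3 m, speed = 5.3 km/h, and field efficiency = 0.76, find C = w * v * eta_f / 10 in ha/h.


C = w * v * eta_f / 10
  = 7.3 * 5.3 * 0.76 / 10
  = 29.40 / 10
  = 2.94 ha/h


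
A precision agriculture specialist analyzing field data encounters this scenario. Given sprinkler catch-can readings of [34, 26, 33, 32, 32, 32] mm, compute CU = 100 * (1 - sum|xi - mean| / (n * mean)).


xbar = 189 / 6 = 31.500
sum|xi - xbar| = 11
CU = 100 * (1 - 11 / (6 * 31.500))
   = 100 * (1 - 0.0582)
   = 94.18%


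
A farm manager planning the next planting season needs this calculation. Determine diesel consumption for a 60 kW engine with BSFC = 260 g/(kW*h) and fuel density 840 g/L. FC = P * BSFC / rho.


FC = P * BSFC / rho_fuel
   = 60 * 260 / 840
   = 15600 / 840
   = 18.57 L/h


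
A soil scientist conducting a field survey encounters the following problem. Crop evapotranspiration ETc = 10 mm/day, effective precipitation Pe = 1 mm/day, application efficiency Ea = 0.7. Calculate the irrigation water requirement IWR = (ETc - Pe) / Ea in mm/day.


IWR = (ETc - Pe) / Ea
    = (10 - 1) / 0.7
    = 9 / 0.7
    = 12.86 mm/day


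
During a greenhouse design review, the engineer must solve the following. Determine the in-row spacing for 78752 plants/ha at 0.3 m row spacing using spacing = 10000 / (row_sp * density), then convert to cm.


spacing = 10000 / (row_sp * density)
        = 10000 / (0.3 * 78752)
        = 10000 / 23625.60
        = 0.42327 m = 42.33 cm


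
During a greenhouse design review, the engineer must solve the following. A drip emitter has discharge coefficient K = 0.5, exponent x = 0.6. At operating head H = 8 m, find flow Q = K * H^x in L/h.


Q = K * H^x
  = 0.5 * 8^0.6
  = 0.5 * 3.4822
  = 1.74 L/h


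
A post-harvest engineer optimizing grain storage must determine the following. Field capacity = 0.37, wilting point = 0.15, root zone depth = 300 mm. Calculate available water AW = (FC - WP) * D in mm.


AW = (FC - WP) * D
   = (0.37 - 0.15) * 300
   = 0.22 * 300
   = 66 mm


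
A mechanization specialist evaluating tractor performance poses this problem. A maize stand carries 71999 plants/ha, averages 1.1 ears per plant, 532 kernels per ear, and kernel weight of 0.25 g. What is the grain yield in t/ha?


Y = density * ears * kernels * kw
  = 71999 * 1.1 * 532 * 0.25 g/ha
  = 10533453.70 g/ha
  = 10533.45 kg/ha = 10.53 t/ha


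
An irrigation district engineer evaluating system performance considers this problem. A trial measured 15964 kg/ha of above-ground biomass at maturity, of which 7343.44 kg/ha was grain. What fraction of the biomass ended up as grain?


HI = grain_yield / biomass
   = 7343.44 / 15964
   = 0.46


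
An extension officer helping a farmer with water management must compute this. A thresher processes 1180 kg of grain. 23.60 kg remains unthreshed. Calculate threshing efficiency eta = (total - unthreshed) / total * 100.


eta = (total - unthreshed) / total * 100
    = (1180 - 23.60) / 1180 * 100
    = 1156.40 / 1180 * 100
    = 98%


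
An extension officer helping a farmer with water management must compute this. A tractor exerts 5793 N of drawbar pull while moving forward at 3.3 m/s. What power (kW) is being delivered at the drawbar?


P = F * v / 1000
  = 5793 * 3.3 / 1000
  = 19116.90 / 1000
  = 19.12 kW


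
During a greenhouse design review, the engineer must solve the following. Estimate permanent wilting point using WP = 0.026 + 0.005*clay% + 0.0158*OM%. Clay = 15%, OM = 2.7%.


WP = 0.026 + 0.005*15 + 0.0158*2.7
   = 0.026 + 0.0750 + 0.0427
   = 0.1437


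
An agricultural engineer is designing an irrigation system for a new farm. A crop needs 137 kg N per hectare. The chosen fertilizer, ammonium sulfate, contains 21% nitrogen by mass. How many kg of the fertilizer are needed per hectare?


Rate = N_required / (N_content / 100)
     = 137 / (21 / 100)
     = 137 / 0.21
     = 652.38 kg/ha


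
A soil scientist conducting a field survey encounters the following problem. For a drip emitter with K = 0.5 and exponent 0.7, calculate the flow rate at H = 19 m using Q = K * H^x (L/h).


Q = K * H^x
  = 0.5 * 19^0.7
  = 0.5 * 7.8547
  = 3.93 L/h


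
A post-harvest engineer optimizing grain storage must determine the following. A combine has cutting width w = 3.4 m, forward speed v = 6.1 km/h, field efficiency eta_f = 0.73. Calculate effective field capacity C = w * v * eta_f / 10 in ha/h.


C = w * v * eta_f / 10
  = 3.4 * 6.1 * 0.73 / 10
  = 15.14 / 10
  = 1.51 ha/h


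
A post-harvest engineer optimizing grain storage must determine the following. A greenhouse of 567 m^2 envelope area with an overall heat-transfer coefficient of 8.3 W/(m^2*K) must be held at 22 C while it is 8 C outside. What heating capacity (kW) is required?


dT = 22 - (8) = 14 K
Q = U * A * dT
  = 8.3 * 567 * 14
  = 65885.40 W = 65.89 kW


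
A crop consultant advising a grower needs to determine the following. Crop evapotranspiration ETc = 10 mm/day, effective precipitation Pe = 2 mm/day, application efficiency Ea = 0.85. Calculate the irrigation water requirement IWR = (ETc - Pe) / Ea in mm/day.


IWR = (ETc - Pe) / Ea
    = (10 - 2) / 0.85
    = 8 / 0.85
    = 9.41 mm/day


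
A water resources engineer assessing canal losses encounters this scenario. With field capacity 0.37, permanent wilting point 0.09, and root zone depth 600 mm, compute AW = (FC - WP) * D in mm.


AW = (FC - WP) * D
   = (0.37 - 0.09) * 600
   = 0.28 * 600
   = 168 mm


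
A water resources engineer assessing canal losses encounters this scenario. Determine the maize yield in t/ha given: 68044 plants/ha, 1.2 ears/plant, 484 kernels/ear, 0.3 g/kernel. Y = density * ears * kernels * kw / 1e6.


Y = density * ears * kernels * kw
  = 68044 * 1.2 * 484 * 0.3 g/ha
  = 11855986.56 g/ha
  = 11855.99 kg/ha = 11.86 t/ha


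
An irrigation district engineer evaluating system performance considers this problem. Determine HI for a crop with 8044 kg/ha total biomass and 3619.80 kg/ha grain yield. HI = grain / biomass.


HI = grain_yield / biomass
   = 3619.80 / 8044
   = 0.45


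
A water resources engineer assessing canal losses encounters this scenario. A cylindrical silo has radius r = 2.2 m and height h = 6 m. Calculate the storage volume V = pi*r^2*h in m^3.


V = pi * r^2 * h
  = pi * 2.2^2 * 6
  = pi * 4.84 * 6
  = 91.23 m^3


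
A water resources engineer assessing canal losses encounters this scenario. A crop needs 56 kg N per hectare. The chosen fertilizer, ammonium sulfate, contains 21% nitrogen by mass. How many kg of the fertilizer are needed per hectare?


Rate = N_required / (N_content / 100)
     = 56 / (21 / 100)
     = 56 / 0.21
     = 266.67 kg/ha


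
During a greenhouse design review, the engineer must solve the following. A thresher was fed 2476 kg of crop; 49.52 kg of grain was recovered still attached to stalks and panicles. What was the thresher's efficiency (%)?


eta = (total - unthreshed) / total * 100
    = (2476 - 49.52) / 2476 * 100
    = 2426.48 / 2476 * 100
    = 98%


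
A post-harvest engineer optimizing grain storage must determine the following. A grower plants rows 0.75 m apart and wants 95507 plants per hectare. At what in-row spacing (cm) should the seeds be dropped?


spacing = 10000 / (row_sp * density)
        = 10000 / (0.75 * 95507)
        = 10000 / 71630.25
        = 0.13961 m = 13.96 cm


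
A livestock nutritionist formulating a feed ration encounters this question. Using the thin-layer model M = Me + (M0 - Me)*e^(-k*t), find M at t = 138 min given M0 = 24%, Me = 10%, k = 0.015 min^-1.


M = Me + (M0 - Me) * e^(-k*t)
  = 10 + (24 - 10) * e^(-0.015*138)
  = 10 + 14 * e^(-2.070)
  = 10 + 14 * 0.12619
  = 10 + 1.7666
  = 11.77%


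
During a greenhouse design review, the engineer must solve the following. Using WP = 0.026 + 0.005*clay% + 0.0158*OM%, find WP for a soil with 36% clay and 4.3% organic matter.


WP = 0.026 + 0.005*36 + 0.0158*4.3
   = 0.026 + 0.1800 + 0.0679
   = 0.2739


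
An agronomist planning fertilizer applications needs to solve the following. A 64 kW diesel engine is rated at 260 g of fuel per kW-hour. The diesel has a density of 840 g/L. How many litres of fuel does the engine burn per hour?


FC = P * BSFC / rho_fuel
   = 64 * 260 / 840
   = 16640 / 840
   = 19.81 L/h


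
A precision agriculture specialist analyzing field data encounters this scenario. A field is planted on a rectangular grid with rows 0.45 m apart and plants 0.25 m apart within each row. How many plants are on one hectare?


D = 10000 / (row_sp * plant_sp)
  = 10000 / (0.45 * 0.25)
  = 10000 / 0.1125
  = 88888.89 plants/ha


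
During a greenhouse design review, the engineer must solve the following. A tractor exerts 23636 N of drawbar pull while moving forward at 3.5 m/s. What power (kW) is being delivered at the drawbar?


P = F * v / 1000
  = 23636 * 3.5 / 1000
  = 82726 / 1000
  = 82.73 kW


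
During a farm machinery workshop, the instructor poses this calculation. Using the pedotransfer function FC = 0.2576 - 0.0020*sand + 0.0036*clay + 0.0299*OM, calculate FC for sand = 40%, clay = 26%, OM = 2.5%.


FC = 0.2576 - 0.0020*40 + 0.0036*26 + 0.0299*2.5
   = 0.2576 - 0.0800 + 0.0936 + 0.0748
   = 0.3460


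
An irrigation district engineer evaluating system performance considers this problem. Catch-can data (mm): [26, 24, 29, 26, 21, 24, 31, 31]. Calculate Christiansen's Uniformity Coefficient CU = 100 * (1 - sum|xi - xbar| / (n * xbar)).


xbar = 212 / 8 = 26.500
sum|xi - xbar| = 23
CU = 100 * (1 - 23 / (8 * 26.500))
   = 100 * (1 - 0.1085)
   = 89.15%


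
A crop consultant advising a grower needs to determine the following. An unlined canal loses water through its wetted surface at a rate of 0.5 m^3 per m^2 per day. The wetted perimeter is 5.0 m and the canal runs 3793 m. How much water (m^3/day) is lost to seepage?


S = C * P * L
  = 0.5 * 5.0 * 3793
  = 9482.50 m^3/day


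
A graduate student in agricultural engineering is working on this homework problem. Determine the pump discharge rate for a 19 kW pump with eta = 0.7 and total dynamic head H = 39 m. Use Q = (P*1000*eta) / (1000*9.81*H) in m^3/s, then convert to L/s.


Q = (P * 1000 * eta) / (rho * g * H)
  = (19 * 1000 * 0.7) / (1000 * 9.81 * 39)
  = 13300 / 382590
  = 0.03476 m^3/s = 34.76 L/s


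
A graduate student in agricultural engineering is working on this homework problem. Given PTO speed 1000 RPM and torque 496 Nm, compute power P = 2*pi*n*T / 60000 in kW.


P = 2*pi*n*T / 60000
  = 2*pi * 1000 * 496 / 60000
  = 3116459.91 / 60000
  = 51.94 kW


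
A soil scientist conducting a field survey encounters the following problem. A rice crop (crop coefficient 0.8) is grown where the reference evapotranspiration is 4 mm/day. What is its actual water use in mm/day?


ETc = Kc * ET0
    = 0.8 * 4
    = 3.20 mm/day


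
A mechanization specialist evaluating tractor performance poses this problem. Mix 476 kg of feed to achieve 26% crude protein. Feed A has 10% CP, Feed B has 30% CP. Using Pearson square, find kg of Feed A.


parts_A = CP_b - target = 30 - 26 = 4
parts_B = target - CP_a = 26 - 10 = 16
total_parts = 4 + 16 = 20
Feed A = 476 * 4 / 20 = 95.20 kg
Feed B = 476 * 16 / 20 = 380.80 kg

95.20 kg


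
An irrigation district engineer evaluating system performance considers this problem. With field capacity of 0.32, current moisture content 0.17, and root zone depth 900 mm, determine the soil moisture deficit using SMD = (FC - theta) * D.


SMD = (FC - theta) * D
    = (0.32 - 0.17) * 900
    = 0.150 * 900
    = 135 mm


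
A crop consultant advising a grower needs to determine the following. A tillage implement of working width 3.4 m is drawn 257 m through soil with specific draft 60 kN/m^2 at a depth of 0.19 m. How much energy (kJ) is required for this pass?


E = k * d * w * L
  = 60 * 0.19 * 3.4 * 257
  = 9961.32 kJ


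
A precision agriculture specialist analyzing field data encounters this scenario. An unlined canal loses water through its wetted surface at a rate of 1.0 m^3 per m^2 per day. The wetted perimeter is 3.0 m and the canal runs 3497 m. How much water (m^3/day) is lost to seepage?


S = C * P * L
  = 1.0 * 3.0 * 3497
  = 10491 m^3/day


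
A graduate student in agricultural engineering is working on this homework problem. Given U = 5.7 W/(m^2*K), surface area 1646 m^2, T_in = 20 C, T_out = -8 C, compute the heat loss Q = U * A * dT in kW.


dT = 20 - (-8) = 28 K
Q = U * A * dT
  = 5.7 * 1646 * 28
  = 262701.60 W = 262.70 kW


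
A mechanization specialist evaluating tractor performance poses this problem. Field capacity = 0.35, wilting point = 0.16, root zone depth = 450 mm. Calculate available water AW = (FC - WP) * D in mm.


AW = (FC - WP) * D
   = (0.35 - 0.16) * 450
   = 0.19 * 450
   = 85.50 mm


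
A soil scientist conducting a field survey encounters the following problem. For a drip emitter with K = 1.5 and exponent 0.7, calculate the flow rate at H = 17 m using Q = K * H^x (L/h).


Q = K * H^x
  = 1.5 * 17^0.7
  = 1.5 * 7.2663
  = 10.90 L/h


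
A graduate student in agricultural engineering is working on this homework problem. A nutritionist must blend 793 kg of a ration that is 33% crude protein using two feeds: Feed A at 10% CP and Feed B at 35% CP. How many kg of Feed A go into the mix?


parts_A = CP_b - target = 35 - 33 = 2
parts_B = target - CP_a = 33 - 10 = 23
total_parts = 2 + 23 = 25
Feed A = 793 * 2 / 25 = 63.44 kg
Feed B = 793 * 23 / 25 = 729.56 kg

63.44 kg


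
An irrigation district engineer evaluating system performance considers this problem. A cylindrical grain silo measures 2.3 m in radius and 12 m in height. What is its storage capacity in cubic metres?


V = pi * r^2 * h
  = pi * 2.3^2 * 12
  = pi * 5.29 * 12
  = 199.43 m^3


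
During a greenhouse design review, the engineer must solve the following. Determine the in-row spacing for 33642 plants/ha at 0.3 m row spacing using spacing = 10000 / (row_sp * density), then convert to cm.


spacing = 10000 / (row_sp * density)
        = 10000 / (0.3 * 33642)
        = 10000 / 10092.60
        = 0.99082 m = 99.08 cm


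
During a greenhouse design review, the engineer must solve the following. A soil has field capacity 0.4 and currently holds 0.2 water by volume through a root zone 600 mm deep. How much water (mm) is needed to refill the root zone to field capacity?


SMD = (FC - theta) * D
    = (0.4 - 0.2) * 600
    = 0.200 * 600
    = 120 mm


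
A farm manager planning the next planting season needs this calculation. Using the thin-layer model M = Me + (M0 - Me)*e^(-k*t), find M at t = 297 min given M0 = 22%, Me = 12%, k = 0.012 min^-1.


M = Me + (M0 - Me) * e^(-k*t)
  = 12 + (22 - 12) * e^(-0.012*297)
  = 12 + 10 * e^(-3.564)
  = 12 + 10 * 0.02833
  = 12 + 0.2833
  = 12.28%


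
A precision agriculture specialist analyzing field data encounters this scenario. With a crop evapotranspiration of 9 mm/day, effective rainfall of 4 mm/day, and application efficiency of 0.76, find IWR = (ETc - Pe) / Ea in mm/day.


IWR = (ETc - Pe) / Ea
    = (9 - 4) / 0.76
    = 5 / 0.76
    = 6.58 mm/day


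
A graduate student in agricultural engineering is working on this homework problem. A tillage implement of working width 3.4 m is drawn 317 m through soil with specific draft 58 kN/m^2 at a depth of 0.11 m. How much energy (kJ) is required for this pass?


E = k * d * w * L
  = 58 * 0.11 * 3.4 * 317
  = 6876.36 kJ


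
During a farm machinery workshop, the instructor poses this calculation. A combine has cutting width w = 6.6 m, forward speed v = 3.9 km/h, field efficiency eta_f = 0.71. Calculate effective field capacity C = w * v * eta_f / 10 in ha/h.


C = w * v * eta_f / 10
  = 6.6 * 3.9 * 0.71 / 10
  = 18.28 / 10
  = 1.83 ha/h


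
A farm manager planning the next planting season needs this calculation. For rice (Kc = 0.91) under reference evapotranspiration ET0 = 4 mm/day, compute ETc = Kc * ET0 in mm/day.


ETc = Kc * ET0
    = 0.91 * 4
    = 3.64 mm/day


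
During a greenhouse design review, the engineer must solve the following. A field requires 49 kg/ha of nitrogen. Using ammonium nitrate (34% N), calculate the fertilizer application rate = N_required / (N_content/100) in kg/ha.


Rate = N_required / (N_content / 100)
     = 49 / (34 / 100)
     = 49 / 0.34
     = 144.12 kg/ha


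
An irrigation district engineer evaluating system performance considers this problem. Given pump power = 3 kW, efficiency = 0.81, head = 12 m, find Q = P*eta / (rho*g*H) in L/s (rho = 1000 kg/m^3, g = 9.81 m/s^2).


Q = (P * 1000 * eta) / (rho * g * H)
  = (3 * 1000 * 0.81) / (1000 * 9.81 * 12)
  = 2430 / 117720
  = 0.02064 m^3/s = 20.64 L/s


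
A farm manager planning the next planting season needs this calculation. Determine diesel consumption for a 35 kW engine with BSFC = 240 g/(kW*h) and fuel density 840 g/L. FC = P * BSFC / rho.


FC = P * BSFC / rho_fuel
   = 35 * 240 / 840
   = 8400 / 840
   = 10 L/h


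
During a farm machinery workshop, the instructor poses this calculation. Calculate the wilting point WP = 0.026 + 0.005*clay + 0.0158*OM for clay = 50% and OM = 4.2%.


WP = 0.026 + 0.005*50 + 0.0158*4.2
   = 0.026 + 0.2500 + 0.0664
   = 0.3424


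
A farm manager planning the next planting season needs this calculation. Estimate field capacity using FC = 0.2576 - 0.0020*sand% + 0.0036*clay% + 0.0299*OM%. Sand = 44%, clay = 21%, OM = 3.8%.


FC = 0.2576 - 0.0020*44 + 0.0036*21 + 0.0299*3.8
   = 0.2576 - 0.0880 + 0.0756 + 0.1136
   = 0.3588


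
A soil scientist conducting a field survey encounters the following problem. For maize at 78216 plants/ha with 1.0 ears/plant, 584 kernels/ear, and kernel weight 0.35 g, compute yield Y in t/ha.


Y = density * ears * kernels * kw
  = 78216 * 1.0 * 584 * 0.35 g/ha
  = 15987350.40 g/ha
  = 15987.35 kg/ha = 15.99 t/ha


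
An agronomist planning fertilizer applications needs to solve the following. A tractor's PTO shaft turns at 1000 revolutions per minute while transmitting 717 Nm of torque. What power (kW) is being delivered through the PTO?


P = 2*pi*n*T / 60000
  = 2*pi * 1000 * 717 / 60000
  = 4505043.87 / 60000
  = 75.08 kW


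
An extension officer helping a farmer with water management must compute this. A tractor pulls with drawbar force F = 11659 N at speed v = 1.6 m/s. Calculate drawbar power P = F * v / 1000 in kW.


P = F * v / 1000
  = 11659 * 1.6 / 1000
  = 18654.40 / 1000
  = 18.65 kW


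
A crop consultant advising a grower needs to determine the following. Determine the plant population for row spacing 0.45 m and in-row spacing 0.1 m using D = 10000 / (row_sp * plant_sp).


D = 10000 / (row_sp * plant_sp)
  = 10000 / (0.45 * 0.1)
  = 10000 / 0.0450
  = 222222.22 plants/ha


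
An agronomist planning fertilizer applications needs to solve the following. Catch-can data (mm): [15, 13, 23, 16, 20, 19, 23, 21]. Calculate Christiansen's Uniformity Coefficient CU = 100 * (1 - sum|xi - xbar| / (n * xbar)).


xbar = 150 / 8 = 18.750
sum|xi - xbar| = 24.500
CU = 100 * (1 - 24.500 / (8 * 18.750))
   = 100 * (1 - 0.1633)
   = 83.67%


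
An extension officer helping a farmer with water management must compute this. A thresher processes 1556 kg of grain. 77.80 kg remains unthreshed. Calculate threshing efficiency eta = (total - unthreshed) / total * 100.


eta = (total - unthreshed) / total * 100
    = (1556 - 77.80) / 1556 * 100
    = 1478.20 / 1556 * 100
    = 95%


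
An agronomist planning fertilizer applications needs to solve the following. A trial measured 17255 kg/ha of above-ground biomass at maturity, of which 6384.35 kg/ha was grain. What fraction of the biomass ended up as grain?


HI = grain_yield / biomass
   = 6384.35 / 17255
   = 0.37


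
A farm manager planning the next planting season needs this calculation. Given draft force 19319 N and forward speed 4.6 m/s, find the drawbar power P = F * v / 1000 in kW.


P = F * v / 1000
  = 19319 * 4.6 / 1000
  = 88867.40 / 1000
  = 88.87 kW


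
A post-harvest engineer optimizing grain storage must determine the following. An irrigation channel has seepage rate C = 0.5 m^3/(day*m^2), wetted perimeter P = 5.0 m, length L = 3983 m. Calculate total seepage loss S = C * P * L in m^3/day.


S = C * P * L
  = 0.5 * 5.0 * 3983
  = 9957.50 m^3/day


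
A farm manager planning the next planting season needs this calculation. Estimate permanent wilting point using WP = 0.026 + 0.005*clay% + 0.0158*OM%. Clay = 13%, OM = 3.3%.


WP = 0.026 + 0.005*13 + 0.0158*3.3
   = 0.026 + 0.0650 + 0.0521
   = 0.1431


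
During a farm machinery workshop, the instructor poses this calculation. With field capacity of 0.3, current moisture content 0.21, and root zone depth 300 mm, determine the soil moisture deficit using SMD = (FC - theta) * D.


SMD = (FC - theta) * D
    = (0.3 - 0.21) * 300
    = 0.090 * 300
    = 27 mm


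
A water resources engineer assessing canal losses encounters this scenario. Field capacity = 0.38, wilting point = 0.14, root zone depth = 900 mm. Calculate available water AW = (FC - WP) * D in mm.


AW = (FC - WP) * D
   = (0.38 - 0.14) * 900
   = 0.24 * 900
   = 216 mm


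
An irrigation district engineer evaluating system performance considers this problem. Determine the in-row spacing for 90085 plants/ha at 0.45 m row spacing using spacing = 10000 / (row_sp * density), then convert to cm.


spacing = 10000 / (row_sp * density)
        = 10000 / (0.45 * 90085)
        = 10000 / 40538.25
        = 0.24668 m = 24.67 cm


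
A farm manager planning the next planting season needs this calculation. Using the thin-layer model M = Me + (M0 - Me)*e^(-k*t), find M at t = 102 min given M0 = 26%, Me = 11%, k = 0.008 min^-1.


M = Me + (M0 - Me) * e^(-k*t)
  = 11 + (26 - 11) * e^(-0.008*102)
  = 11 + 15 * e^(-0.816)
  = 11 + 15 * 0.44220
  = 11 + 6.6330
  = 17.63%


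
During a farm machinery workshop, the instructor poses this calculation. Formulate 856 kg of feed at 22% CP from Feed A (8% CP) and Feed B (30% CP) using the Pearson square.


parts_A = CP_b - target = 30 - 22 = 8
parts_B = target - CP_a = 22 - 8 = 14
total_parts = 8 + 14 = 22
Feed A = 856 * 8 / 22 = 311.27 kg
Feed B = 856 * 14 / 22 = 544.73 kg

311.27 kg


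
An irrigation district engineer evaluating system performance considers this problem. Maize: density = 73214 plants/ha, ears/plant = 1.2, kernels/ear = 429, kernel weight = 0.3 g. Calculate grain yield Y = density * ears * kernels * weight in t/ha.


Y = density * ears * kernels * kw
  = 73214 * 1.2 * 429 * 0.3 g/ha
  = 11307170.16 g/ha
  = 11307.17 kg/ha = 11.31 t/ha


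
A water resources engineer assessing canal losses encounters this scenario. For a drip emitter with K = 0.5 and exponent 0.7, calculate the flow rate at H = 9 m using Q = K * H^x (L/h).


Q = K * H^x
  = 0.5 * 9^0.7
  = 0.5 * 4.6555
  = 2.33 L/h


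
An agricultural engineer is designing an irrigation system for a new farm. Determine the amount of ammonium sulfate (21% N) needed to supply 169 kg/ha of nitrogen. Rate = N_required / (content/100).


Rate = N_required / (N_content / 100)
     = 169 / (21 / 100)
     = 169 / 0.21
     = 804.76 kg/ha


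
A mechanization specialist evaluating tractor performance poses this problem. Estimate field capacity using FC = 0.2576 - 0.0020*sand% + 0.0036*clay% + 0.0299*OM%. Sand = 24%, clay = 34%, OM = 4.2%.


FC = 0.2576 - 0.0020*24 + 0.0036*34 + 0.0299*4.2
   = 0.2576 - 0.0480 + 0.1224 + 0.1256
   = 0.4576


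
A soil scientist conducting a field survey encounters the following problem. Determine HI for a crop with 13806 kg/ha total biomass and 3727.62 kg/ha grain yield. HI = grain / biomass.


HI = grain_yield / biomass
   = 3727.62 / 13806
   = 0.27


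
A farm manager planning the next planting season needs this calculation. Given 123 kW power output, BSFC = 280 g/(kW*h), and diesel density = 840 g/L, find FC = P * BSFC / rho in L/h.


FC = P * BSFC / rho_fuel
   = 123 * 280 / 840
   = 34440 / 840
   = 41 L/h


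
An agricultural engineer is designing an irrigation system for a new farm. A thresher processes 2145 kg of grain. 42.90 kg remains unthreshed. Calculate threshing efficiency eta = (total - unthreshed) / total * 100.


eta = (total - unthreshed) / total * 100
    = (2145 - 42.90) / 2145 * 100
    = 2102.10 / 2145 * 100
    = 98%


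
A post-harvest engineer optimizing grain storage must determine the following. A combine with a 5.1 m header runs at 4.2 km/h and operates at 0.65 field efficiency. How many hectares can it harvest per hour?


C = w * v * eta_f / 10
  = 5.1 * 4.2 * 0.65 / 10
  = 13.92 / 10
  = 1.39 ha/h


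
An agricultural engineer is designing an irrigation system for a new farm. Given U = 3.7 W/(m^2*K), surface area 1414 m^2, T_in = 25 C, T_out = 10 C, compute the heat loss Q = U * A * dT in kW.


dT = 25 - (10) = 15 K
Q = U * A * dT
  = 3.7 * 1414 * 15
  = 78477 W = 78.48 kW


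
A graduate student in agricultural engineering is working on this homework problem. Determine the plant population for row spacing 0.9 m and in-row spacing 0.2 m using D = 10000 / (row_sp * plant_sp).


D = 10000 / (row_sp * plant_sp)
  = 10000 / (0.9 * 0.2)
  = 10000 / 0.1800
  = 55555.56 plants/ha


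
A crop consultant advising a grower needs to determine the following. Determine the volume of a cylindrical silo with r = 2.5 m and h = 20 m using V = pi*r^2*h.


V = pi * r^2 * h
  = pi * 2.5^2 * 20
  = pi * 6.25 * 20
  = 392.70 m^3


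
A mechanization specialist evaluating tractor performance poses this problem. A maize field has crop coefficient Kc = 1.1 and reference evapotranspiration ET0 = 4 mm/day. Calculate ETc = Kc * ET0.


ETc = Kc * ET0
    = 1.1 * 4
    = 4.40 mm/day


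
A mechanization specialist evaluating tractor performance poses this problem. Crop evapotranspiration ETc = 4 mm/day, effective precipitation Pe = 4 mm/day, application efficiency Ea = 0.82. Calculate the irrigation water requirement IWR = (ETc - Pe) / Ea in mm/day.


IWR = (ETc - Pe) / Ea
    = (4 - 4) / 0.82
    = 0 / 0.82
    = 0 mm/day


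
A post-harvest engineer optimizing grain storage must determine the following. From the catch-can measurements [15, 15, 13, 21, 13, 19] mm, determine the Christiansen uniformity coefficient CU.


xbar = 96 / 6 = 16
sum|xi - xbar| = 16
CU = 100 * (1 - 16 / (6 * 16))
   = 100 * (1 - 0.1667)
   = 83.33%


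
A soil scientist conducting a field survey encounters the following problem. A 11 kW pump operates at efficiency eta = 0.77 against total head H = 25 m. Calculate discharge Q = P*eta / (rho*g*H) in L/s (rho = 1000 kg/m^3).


Q = (P * 1000 * eta) / (rho * g * H)
  = (11 * 1000 * 0.77) / (1000 * 9.81 * 25)
  = 8470 / 245250
  = 0.03454 m^3/s = 34.54 L/s


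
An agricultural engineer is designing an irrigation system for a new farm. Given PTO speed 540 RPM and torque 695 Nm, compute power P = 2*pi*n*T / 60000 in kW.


P = 2*pi*n*T / 60000
  = 2*pi * 540 * 695 / 60000
  = 2358079.45 / 60000
  = 39.30 kW


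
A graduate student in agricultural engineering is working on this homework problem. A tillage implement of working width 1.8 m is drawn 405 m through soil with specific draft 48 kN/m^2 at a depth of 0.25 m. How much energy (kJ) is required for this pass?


E = k * d * w * L
  = 48 * 0.25 * 1.8 * 405
  = 8748 kJ


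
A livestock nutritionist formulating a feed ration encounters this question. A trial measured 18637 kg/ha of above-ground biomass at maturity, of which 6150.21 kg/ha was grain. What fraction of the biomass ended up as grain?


HI = grain_yield / biomass
   = 6150.21 / 18637
   = 0.33


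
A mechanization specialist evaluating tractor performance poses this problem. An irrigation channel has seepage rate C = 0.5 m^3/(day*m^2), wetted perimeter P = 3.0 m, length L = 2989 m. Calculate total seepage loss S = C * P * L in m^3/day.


S = C * P * L
  = 0.5 * 3.0 * 2989
  = 4483.50 m^3/day


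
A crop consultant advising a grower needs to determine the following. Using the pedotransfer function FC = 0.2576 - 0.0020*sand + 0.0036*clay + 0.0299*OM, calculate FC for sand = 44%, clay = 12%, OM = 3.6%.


FC = 0.2576 - 0.0020*44 + 0.0036*12 + 0.0299*3.6
   = 0.2576 - 0.0880 + 0.0432 + 0.1076
   = 0.3204


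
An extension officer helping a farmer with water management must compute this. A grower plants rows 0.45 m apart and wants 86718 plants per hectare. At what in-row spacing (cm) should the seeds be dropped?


spacing = 10000 / (row_sp * density)
        = 10000 / (0.45 * 86718)
        = 10000 / 39023.10
        = 0.25626 m = 25.63 cm


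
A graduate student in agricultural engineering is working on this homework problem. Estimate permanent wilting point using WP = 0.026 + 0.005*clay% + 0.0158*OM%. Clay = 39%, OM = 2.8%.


WP = 0.026 + 0.005*39 + 0.0158*2.8
   = 0.026 + 0.1950 + 0.0442
   = 0.2652


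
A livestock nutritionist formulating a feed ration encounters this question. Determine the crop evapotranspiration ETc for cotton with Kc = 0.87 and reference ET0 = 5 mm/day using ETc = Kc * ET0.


ETc = Kc * ET0
    = 0.87 * 5
    = 4.35 mm/day


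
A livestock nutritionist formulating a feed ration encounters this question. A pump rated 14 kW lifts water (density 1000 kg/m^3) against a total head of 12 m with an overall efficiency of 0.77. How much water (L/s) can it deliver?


Q = (P * 1000 * eta) / (rho * g * H)
  = (14 * 1000 * 0.77) / (1000 * 9.81 * 12)
  = 10780 / 117720
  = 0.09157 m^3/s = 91.57 L/s


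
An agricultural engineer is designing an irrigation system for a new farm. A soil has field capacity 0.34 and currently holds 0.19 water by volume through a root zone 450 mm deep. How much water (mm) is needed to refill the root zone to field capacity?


SMD = (FC - theta) * D
    = (0.34 - 0.19) * 450
    = 0.150 * 450
    = 67.50 mm


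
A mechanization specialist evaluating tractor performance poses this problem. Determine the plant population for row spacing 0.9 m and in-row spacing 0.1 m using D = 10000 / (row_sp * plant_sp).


D = 10000 / (row_sp * plant_sp)
  = 10000 / (0.9 * 0.1)
  = 10000 / 0.0900
  = 111111.11 plants/ha


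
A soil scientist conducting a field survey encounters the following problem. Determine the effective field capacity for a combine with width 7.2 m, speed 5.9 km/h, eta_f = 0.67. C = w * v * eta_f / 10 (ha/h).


C = w * v * eta_f / 10
  = 7.2 * 5.9 * 0.67 / 10
  = 28.46 / 10
  = 2.85 ha/h


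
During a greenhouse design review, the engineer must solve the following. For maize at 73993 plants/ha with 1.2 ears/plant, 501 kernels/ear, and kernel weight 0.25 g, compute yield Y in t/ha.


Y = density * ears * kernels * kw
  = 73993 * 1.2 * 501 * 0.25 g/ha
  = 11121147.90 g/ha
  = 11121.15 kg/ha = 11.12 t/ha


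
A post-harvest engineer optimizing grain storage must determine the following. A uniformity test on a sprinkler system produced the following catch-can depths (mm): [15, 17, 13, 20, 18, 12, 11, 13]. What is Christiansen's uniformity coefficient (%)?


xbar = 119 / 8 = 14.875
sum|xi - xbar| = 21
CU = 100 * (1 - 21 / (8 * 14.875))
   = 100 * (1 - 0.1765)
   = 82.35%


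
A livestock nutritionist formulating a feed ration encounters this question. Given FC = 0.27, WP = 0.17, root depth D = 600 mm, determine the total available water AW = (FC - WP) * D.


AW = (FC - WP) * D
   = (0.27 - 0.17) * 600
   = 0.10 * 600
   = 60 mm


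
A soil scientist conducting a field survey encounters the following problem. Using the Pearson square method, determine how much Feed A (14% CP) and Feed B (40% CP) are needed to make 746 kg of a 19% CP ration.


parts_A = CP_b - target = 40 - 19 = 21
parts_B = target - CP_a = 19 - 14 = 5
total_parts = 21 + 5 = 26
Feed A = 746 * 21 / 26 = 602.54 kg
Feed B = 746 * 5 / 26 = 143.46 kg

602.54 kg


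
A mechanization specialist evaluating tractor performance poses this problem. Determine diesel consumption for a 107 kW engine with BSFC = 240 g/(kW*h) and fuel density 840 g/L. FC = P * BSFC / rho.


FC = P * BSFC / rho_fuel
   = 107 * 240 / 840
   = 25680 / 840
   = 30.57 L/h


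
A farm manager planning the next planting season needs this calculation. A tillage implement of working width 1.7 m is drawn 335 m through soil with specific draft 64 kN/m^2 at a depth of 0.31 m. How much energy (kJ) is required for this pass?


E = k * d * w * L
  = 64 * 0.31 * 1.7 * 335
  = 11298.88 kJ


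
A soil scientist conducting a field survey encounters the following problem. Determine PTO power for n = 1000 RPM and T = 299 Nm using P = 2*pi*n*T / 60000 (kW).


P = 2*pi*n*T / 60000
  = 2*pi * 1000 * 299 / 60000
  = 1878672.41 / 60000
  = 31.31 kW


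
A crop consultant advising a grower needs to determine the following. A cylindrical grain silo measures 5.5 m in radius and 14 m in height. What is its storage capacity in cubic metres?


V = pi * r^2 * h
  = pi * 5.5^2 * 14
  = pi * 30.25 * 14
  = 1330.46 m^3


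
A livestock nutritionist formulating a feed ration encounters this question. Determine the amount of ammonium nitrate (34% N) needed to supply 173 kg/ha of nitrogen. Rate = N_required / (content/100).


Rate = N_required / (N_content / 100)
     = 173 / (34 / 100)
     = 173 / 0.34
     = 508.82 kg/ha


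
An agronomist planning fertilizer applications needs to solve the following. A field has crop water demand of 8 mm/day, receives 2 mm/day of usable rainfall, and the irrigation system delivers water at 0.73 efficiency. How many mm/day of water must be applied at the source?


IWR = (ETc - Pe) / Ea
    = (8 - 2) / 0.73
    = 6 / 0.73
    = 8.22 mm/day


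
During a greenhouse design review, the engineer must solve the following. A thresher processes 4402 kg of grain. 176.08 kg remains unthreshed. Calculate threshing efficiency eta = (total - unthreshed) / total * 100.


eta = (total - unthreshed) / total * 100
    = (4402 - 176.08) / 4402 * 100
    = 4225.92 / 4402 * 100
    = 96%


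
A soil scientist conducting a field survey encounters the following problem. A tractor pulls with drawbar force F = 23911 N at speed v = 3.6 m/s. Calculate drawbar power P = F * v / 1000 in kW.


P = F * v / 1000
  = 23911 * 3.6 / 1000
  = 86079.60 / 1000
  = 86.08 kW


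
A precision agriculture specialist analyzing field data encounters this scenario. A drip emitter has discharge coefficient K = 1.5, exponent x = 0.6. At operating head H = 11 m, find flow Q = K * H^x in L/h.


Q = K * H^x
  = 1.5 * 11^0.6
  = 1.5 * 4.2154
  = 6.32 L/h


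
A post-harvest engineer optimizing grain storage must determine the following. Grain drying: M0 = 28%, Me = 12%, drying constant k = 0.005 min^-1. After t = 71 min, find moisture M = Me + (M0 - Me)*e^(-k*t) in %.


M = Me + (M0 - Me) * e^(-k*t)
  = 12 + (28 - 12) * e^(-0.005*71)
  = 12 + 16 * e^(-0.355)
  = 12 + 16 * 0.70117
  = 12 + 11.2188
  = 23.22%


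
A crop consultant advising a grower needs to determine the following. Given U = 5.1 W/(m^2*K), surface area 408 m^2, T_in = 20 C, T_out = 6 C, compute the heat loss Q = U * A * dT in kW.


dT = 20 - (6) = 14 K
Q = U * A * dT
  = 5.1 * 408 * 14
  = 29131.20 W = 29.13 kW


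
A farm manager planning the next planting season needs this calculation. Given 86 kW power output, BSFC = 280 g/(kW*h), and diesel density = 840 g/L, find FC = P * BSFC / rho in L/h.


FC = P * BSFC / rho_fuel
   = 86 * 280 / 840
   = 24080 / 840
   = 28.67 L/h


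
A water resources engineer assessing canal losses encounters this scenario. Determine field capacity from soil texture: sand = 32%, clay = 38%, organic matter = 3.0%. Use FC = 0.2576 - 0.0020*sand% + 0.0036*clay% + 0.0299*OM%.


FC = 0.2576 - 0.0020*32 + 0.0036*38 + 0.0299*3.0
   = 0.2576 - 0.0640 + 0.1368 + 0.0897
   = 0.4201


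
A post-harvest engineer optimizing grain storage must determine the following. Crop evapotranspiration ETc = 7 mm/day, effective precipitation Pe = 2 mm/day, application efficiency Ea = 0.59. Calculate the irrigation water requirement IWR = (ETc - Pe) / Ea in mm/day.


IWR = (ETc - Pe) / Ea
    = (7 - 2) / 0.59
    = 5 / 0.59
    = 8.47 mm/day


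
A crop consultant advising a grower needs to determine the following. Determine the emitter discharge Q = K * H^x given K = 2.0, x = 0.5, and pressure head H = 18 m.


Q = K * H^x
  = 2.0 * 18^0.5
  = 2.0 * 4.2426
  = 8.49 L/h


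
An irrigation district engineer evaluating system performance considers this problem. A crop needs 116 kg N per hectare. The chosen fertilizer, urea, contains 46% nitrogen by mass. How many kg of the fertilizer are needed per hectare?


Rate = N_required / (N_content / 100)
     = 116 / (46 / 100)
     = 116 / 0.46
     = 252.17 kg/ha


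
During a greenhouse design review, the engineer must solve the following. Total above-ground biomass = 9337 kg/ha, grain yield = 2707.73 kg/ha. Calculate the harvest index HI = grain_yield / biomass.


HI = grain_yield / biomass
   = 2707.73 / 9337
   = 0.29


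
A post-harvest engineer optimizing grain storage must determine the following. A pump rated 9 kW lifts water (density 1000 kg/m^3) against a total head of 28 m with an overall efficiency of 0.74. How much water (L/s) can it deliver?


Q = (P * 1000 * eta) / (rho * g * H)
  = (9 * 1000 * 0.74) / (1000 * 9.81 * 28)
  = 6660 / 274680
  = 0.02425 m^3/s = 24.25 L/s


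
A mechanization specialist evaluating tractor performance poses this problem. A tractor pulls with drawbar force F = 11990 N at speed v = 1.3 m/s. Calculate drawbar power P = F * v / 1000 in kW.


P = F * v / 1000
  = 11990 * 1.3 / 1000
  = 15587 / 1000
  = 15.59 kW


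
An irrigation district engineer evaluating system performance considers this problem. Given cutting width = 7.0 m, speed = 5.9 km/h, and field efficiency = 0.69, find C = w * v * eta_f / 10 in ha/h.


C = w * v * eta_f / 10
  = 7.0 * 5.9 * 0.69 / 10
  = 28.50 / 10
  = 2.85 ha/h


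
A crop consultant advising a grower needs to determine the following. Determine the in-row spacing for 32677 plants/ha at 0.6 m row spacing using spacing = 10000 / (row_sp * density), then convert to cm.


spacing = 10000 / (row_sp * density)
        = 10000 / (0.6 * 32677)
        = 10000 / 19606.20
        = 0.51004 m = 51.00 cm


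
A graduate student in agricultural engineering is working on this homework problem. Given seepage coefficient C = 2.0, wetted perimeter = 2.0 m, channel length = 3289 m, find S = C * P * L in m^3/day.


S = C * P * L
  = 2.0 * 2.0 * 3289
  = 13156 m^3/day


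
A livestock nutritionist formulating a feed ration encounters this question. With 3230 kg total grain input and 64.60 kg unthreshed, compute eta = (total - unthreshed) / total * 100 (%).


eta = (total - unthreshed) / total * 100
    = (3230 - 64.60) / 3230 * 100
    = 3165.40 / 3230 * 100
    = 98%


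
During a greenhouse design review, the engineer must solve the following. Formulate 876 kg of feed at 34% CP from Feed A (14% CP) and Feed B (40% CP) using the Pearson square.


parts_A = CP_b - target = 40 - 34 = 6
parts_B = target - CP_a = 34 - 14 = 20
total_parts = 6 + 20 = 26
Feed A = 876 * 6 / 26 = 202.15 kg
Feed B = 876 * 20 / 26 = 673.85 kg

202.15 kg
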